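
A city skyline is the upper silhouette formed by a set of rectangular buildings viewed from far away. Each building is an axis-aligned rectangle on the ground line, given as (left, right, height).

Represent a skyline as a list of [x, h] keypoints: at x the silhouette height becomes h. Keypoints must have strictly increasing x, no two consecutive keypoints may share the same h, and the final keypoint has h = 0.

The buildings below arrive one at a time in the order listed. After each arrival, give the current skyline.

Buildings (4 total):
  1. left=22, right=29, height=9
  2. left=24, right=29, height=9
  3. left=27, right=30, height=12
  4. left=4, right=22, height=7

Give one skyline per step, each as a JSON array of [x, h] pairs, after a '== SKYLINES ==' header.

== SKYLINES ==
[[22,9],[29,0]]
[[22,9],[29,0]]
[[22,9],[27,12],[30,0]]
[[4,7],[22,9],[27,12],[30,0]]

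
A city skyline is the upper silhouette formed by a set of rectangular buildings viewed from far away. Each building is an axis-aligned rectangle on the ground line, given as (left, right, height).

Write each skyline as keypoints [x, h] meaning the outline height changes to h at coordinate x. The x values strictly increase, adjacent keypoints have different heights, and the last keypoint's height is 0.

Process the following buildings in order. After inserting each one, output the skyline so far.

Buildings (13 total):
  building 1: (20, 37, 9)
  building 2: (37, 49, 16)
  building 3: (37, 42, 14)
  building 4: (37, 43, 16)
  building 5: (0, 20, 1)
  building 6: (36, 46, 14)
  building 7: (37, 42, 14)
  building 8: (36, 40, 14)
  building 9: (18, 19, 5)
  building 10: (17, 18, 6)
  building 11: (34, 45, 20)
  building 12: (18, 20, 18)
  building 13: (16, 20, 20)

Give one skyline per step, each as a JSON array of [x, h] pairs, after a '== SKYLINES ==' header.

== SKYLINES ==
[[20,9],[37,0]]
[[20,9],[37,16],[49,0]]
[[20,9],[37,16],[49,0]]
[[20,9],[37,16],[49,0]]
[[0,1],[20,9],[37,16],[49,0]]
[[0,1],[20,9],[36,14],[37,16],[49,0]]
[[0,1],[20,9],[36,14],[37,16],[49,0]]
[[0,1],[20,9],[36,14],[37,16],[49,0]]
[[0,1],[18,5],[19,1],[20,9],[36,14],[37,16],[49,0]]
[[0,1],[17,6],[18,5],[19,1],[20,9],[36,14],[37,16],[49,0]]
[[0,1],[17,6],[18,5],[19,1],[20,9],[34,20],[45,16],[49,0]]
[[0,1],[17,6],[18,18],[20,9],[34,20],[45,16],[49,0]]
[[0,1],[16,20],[20,9],[34,20],[45,16],[49,0]]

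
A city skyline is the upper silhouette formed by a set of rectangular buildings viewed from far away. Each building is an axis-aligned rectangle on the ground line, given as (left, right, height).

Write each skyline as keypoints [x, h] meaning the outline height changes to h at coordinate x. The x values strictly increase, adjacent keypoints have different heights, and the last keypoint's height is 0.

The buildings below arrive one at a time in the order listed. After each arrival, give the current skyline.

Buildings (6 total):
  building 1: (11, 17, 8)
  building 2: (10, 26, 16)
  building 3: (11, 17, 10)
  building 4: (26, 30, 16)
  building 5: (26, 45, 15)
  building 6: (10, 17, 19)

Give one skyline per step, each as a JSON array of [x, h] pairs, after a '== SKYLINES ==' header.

== SKYLINES ==
[[11,8],[17,0]]
[[10,16],[26,0]]
[[10,16],[26,0]]
[[10,16],[30,0]]
[[10,16],[30,15],[45,0]]
[[10,19],[17,16],[30,15],[45,0]]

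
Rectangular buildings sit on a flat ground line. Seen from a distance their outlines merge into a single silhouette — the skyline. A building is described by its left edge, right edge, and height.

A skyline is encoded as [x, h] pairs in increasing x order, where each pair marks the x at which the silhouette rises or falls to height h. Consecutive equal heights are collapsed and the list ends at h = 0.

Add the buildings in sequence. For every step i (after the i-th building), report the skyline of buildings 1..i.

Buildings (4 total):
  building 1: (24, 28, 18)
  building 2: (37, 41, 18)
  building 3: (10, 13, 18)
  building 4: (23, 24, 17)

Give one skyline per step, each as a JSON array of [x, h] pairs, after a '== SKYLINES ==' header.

== SKYLINES ==
[[24,18],[28,0]]
[[24,18],[28,0],[37,18],[41,0]]
[[10,18],[13,0],[24,18],[28,0],[37,18],[41,0]]
[[10,18],[13,0],[23,17],[24,18],[28,0],[37,18],[41,0]]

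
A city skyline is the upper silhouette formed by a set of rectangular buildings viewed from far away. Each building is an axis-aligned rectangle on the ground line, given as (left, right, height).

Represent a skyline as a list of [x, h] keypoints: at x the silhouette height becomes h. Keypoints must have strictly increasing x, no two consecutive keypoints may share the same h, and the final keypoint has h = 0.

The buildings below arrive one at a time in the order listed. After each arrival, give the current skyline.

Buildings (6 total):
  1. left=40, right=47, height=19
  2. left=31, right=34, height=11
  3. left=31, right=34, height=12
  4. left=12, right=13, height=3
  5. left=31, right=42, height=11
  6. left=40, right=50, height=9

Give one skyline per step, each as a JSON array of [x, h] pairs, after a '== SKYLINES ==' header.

== SKYLINES ==
[[40,19],[47,0]]
[[31,11],[34,0],[40,19],[47,0]]
[[31,12],[34,0],[40,19],[47,0]]
[[12,3],[13,0],[31,12],[34,0],[40,19],[47,0]]
[[12,3],[13,0],[31,12],[34,11],[40,19],[47,0]]
[[12,3],[13,0],[31,12],[34,11],[40,19],[47,9],[50,0]]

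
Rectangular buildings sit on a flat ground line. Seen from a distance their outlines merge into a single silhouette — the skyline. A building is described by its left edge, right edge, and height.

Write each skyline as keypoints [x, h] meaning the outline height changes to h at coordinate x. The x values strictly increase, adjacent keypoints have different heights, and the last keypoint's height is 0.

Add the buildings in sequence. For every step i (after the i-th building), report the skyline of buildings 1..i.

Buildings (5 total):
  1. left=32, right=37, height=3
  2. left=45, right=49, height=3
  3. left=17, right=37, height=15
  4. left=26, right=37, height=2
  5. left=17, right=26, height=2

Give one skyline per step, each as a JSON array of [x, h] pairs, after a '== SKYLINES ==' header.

== SKYLINES ==
[[32,3],[37,0]]
[[32,3],[37,0],[45,3],[49,0]]
[[17,15],[37,0],[45,3],[49,0]]
[[17,15],[37,0],[45,3],[49,0]]
[[17,15],[37,0],[45,3],[49,0]]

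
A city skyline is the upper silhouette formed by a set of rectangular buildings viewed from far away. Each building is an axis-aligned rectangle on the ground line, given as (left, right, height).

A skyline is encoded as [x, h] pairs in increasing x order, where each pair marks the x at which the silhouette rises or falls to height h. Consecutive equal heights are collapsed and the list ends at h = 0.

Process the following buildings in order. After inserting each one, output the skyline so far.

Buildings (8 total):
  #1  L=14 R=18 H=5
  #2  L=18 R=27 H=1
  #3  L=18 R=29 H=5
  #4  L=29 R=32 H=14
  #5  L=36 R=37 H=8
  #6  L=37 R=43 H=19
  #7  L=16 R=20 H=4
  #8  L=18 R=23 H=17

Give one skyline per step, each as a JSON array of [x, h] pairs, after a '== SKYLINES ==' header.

== SKYLINES ==
[[14,5],[18,0]]
[[14,5],[18,1],[27,0]]
[[14,5],[29,0]]
[[14,5],[29,14],[32,0]]
[[14,5],[29,14],[32,0],[36,8],[37,0]]
[[14,5],[29,14],[32,0],[36,8],[37,19],[43,0]]
[[14,5],[29,14],[32,0],[36,8],[37,19],[43,0]]
[[14,5],[18,17],[23,5],[29,14],[32,0],[36,8],[37,19],[43,0]]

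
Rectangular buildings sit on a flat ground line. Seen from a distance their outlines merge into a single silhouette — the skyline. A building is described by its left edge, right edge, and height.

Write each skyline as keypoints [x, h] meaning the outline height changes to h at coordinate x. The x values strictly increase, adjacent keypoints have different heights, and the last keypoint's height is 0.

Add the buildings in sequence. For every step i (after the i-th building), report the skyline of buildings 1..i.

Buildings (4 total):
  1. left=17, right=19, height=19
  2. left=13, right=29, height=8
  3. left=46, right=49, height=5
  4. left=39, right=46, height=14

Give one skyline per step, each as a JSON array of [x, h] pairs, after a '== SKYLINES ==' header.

== SKYLINES ==
[[17,19],[19,0]]
[[13,8],[17,19],[19,8],[29,0]]
[[13,8],[17,19],[19,8],[29,0],[46,5],[49,0]]
[[13,8],[17,19],[19,8],[29,0],[39,14],[46,5],[49,0]]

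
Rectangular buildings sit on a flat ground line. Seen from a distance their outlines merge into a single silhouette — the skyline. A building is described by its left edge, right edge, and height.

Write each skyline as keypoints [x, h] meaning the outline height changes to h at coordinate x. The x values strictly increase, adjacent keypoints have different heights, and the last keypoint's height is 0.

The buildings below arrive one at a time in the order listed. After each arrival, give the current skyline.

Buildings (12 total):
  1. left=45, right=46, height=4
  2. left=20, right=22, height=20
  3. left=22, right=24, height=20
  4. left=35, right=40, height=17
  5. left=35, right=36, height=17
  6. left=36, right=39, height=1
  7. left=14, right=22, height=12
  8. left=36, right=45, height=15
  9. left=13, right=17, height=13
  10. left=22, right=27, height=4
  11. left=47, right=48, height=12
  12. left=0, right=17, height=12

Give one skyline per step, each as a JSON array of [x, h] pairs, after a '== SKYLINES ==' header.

== SKYLINES ==
[[45,4],[46,0]]
[[20,20],[22,0],[45,4],[46,0]]
[[20,20],[24,0],[45,4],[46,0]]
[[20,20],[24,0],[35,17],[40,0],[45,4],[46,0]]
[[20,20],[24,0],[35,17],[40,0],[45,4],[46,0]]
[[20,20],[24,0],[35,17],[40,0],[45,4],[46,0]]
[[14,12],[20,20],[24,0],[35,17],[40,0],[45,4],[46,0]]
[[14,12],[20,20],[24,0],[35,17],[40,15],[45,4],[46,0]]
[[13,13],[17,12],[20,20],[24,0],[35,17],[40,15],[45,4],[46,0]]
[[13,13],[17,12],[20,20],[24,4],[27,0],[35,17],[40,15],[45,4],[46,0]]
[[13,13],[17,12],[20,20],[24,4],[27,0],[35,17],[40,15],[45,4],[46,0],[47,12],[48,0]]
[[0,12],[13,13],[17,12],[20,20],[24,4],[27,0],[35,17],[40,15],[45,4],[46,0],[47,12],[48,0]]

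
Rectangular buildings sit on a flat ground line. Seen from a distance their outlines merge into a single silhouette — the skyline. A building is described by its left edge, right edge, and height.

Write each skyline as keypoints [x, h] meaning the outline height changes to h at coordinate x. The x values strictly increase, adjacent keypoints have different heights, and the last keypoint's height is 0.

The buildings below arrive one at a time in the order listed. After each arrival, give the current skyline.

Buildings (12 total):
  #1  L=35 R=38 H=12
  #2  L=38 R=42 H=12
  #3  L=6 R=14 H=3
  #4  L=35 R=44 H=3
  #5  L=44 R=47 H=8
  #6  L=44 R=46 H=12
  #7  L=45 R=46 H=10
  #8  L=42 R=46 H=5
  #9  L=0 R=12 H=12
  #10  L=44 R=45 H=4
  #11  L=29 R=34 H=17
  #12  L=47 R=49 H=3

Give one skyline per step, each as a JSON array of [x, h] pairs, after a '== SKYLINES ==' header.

== SKYLINES ==
[[35,12],[38,0]]
[[35,12],[42,0]]
[[6,3],[14,0],[35,12],[42,0]]
[[6,3],[14,0],[35,12],[42,3],[44,0]]
[[6,3],[14,0],[35,12],[42,3],[44,8],[47,0]]
[[6,3],[14,0],[35,12],[42,3],[44,12],[46,8],[47,0]]
[[6,3],[14,0],[35,12],[42,3],[44,12],[46,8],[47,0]]
[[6,3],[14,0],[35,12],[42,5],[44,12],[46,8],[47,0]]
[[0,12],[12,3],[14,0],[35,12],[42,5],[44,12],[46,8],[47,0]]
[[0,12],[12,3],[14,0],[35,12],[42,5],[44,12],[46,8],[47,0]]
[[0,12],[12,3],[14,0],[29,17],[34,0],[35,12],[42,5],[44,12],[46,8],[47,0]]
[[0,12],[12,3],[14,0],[29,17],[34,0],[35,12],[42,5],[44,12],[46,8],[47,3],[49,0]]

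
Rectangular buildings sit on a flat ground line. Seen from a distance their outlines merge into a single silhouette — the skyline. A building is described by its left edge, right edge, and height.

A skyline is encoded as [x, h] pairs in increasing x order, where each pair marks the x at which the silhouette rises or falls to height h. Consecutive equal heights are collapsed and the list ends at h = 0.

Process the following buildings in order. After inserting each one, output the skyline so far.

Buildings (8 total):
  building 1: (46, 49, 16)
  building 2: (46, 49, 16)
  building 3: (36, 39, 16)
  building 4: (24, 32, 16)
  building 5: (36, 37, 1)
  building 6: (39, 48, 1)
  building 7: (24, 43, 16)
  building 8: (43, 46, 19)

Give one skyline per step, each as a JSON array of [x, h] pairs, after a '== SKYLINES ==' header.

== SKYLINES ==
[[46,16],[49,0]]
[[46,16],[49,0]]
[[36,16],[39,0],[46,16],[49,0]]
[[24,16],[32,0],[36,16],[39,0],[46,16],[49,0]]
[[24,16],[32,0],[36,16],[39,0],[46,16],[49,0]]
[[24,16],[32,0],[36,16],[39,1],[46,16],[49,0]]
[[24,16],[43,1],[46,16],[49,0]]
[[24,16],[43,19],[46,16],[49,0]]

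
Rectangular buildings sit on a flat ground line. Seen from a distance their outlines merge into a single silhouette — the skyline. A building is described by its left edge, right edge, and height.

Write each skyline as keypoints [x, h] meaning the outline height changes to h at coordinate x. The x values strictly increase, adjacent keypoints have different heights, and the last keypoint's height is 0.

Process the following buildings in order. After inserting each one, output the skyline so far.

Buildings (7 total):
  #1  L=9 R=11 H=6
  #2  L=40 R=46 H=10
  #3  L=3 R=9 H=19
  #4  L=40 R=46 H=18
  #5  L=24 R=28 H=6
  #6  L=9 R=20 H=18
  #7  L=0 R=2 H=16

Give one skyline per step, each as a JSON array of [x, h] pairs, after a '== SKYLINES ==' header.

== SKYLINES ==
[[9,6],[11,0]]
[[9,6],[11,0],[40,10],[46,0]]
[[3,19],[9,6],[11,0],[40,10],[46,0]]
[[3,19],[9,6],[11,0],[40,18],[46,0]]
[[3,19],[9,6],[11,0],[24,6],[28,0],[40,18],[46,0]]
[[3,19],[9,18],[20,0],[24,6],[28,0],[40,18],[46,0]]
[[0,16],[2,0],[3,19],[9,18],[20,0],[24,6],[28,0],[40,18],[46,0]]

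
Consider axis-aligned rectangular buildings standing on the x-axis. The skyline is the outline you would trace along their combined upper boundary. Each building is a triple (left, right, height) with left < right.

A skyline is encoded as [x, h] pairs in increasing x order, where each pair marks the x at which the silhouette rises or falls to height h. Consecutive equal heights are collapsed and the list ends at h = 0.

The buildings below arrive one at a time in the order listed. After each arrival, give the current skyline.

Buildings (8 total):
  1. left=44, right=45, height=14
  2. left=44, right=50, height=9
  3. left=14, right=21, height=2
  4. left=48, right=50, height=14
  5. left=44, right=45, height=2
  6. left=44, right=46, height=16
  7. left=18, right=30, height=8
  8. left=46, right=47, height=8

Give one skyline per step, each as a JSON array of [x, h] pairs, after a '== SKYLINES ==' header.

== SKYLINES ==
[[44,14],[45,0]]
[[44,14],[45,9],[50,0]]
[[14,2],[21,0],[44,14],[45,9],[50,0]]
[[14,2],[21,0],[44,14],[45,9],[48,14],[50,0]]
[[14,2],[21,0],[44,14],[45,9],[48,14],[50,0]]
[[14,2],[21,0],[44,16],[46,9],[48,14],[50,0]]
[[14,2],[18,8],[30,0],[44,16],[46,9],[48,14],[50,0]]
[[14,2],[18,8],[30,0],[44,16],[46,9],[48,14],[50,0]]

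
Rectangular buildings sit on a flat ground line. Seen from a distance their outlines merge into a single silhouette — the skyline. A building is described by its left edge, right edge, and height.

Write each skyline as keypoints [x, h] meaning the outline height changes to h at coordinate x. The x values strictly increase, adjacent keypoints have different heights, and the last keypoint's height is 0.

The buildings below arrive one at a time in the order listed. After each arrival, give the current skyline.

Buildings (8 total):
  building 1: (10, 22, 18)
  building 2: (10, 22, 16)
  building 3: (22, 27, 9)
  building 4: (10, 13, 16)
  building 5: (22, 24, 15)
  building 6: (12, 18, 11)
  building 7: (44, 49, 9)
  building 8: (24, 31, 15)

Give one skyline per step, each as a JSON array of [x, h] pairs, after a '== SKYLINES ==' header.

== SKYLINES ==
[[10,18],[22,0]]
[[10,18],[22,0]]
[[10,18],[22,9],[27,0]]
[[10,18],[22,9],[27,0]]
[[10,18],[22,15],[24,9],[27,0]]
[[10,18],[22,15],[24,9],[27,0]]
[[10,18],[22,15],[24,9],[27,0],[44,9],[49,0]]
[[10,18],[22,15],[31,0],[44,9],[49,0]]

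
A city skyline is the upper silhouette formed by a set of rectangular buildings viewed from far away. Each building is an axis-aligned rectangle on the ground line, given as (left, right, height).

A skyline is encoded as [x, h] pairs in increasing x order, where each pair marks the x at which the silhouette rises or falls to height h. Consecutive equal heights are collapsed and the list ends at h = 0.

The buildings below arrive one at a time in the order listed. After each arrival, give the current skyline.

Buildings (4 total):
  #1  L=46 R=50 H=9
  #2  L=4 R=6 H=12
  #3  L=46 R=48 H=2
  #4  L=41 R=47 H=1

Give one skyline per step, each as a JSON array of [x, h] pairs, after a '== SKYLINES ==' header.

== SKYLINES ==
[[46,9],[50,0]]
[[4,12],[6,0],[46,9],[50,0]]
[[4,12],[6,0],[46,9],[50,0]]
[[4,12],[6,0],[41,1],[46,9],[50,0]]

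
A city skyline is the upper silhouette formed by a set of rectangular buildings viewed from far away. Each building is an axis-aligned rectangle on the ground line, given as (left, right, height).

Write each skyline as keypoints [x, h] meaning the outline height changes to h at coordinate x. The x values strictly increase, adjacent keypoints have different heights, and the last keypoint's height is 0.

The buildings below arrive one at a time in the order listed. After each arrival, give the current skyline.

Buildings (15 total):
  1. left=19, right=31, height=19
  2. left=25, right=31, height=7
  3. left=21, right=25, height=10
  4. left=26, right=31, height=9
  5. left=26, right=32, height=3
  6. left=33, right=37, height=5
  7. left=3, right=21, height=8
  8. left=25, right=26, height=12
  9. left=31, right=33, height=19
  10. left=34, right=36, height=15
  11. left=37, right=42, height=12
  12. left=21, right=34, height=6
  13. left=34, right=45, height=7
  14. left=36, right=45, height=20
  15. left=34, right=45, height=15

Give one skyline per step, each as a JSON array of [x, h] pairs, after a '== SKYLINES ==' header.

== SKYLINES ==
[[19,19],[31,0]]
[[19,19],[31,0]]
[[19,19],[31,0]]
[[19,19],[31,0]]
[[19,19],[31,3],[32,0]]
[[19,19],[31,3],[32,0],[33,5],[37,0]]
[[3,8],[19,19],[31,3],[32,0],[33,5],[37,0]]
[[3,8],[19,19],[31,3],[32,0],[33,5],[37,0]]
[[3,8],[19,19],[33,5],[37,0]]
[[3,8],[19,19],[33,5],[34,15],[36,5],[37,0]]
[[3,8],[19,19],[33,5],[34,15],[36,5],[37,12],[42,0]]
[[3,8],[19,19],[33,6],[34,15],[36,5],[37,12],[42,0]]
[[3,8],[19,19],[33,6],[34,15],[36,7],[37,12],[42,7],[45,0]]
[[3,8],[19,19],[33,6],[34,15],[36,20],[45,0]]
[[3,8],[19,19],[33,6],[34,15],[36,20],[45,0]]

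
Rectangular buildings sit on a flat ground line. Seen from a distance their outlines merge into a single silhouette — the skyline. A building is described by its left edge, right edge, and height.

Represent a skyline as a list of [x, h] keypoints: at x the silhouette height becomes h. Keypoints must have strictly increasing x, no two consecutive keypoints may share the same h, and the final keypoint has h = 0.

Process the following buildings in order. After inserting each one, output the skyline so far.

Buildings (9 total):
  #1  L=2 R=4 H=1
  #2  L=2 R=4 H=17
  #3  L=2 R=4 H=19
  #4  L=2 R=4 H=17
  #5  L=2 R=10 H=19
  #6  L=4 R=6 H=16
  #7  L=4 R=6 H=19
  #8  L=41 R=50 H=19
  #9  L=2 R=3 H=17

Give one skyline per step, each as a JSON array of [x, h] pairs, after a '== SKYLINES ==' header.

== SKYLINES ==
[[2,1],[4,0]]
[[2,17],[4,0]]
[[2,19],[4,0]]
[[2,19],[4,0]]
[[2,19],[10,0]]
[[2,19],[10,0]]
[[2,19],[10,0]]
[[2,19],[10,0],[41,19],[50,0]]
[[2,19],[10,0],[41,19],[50,0]]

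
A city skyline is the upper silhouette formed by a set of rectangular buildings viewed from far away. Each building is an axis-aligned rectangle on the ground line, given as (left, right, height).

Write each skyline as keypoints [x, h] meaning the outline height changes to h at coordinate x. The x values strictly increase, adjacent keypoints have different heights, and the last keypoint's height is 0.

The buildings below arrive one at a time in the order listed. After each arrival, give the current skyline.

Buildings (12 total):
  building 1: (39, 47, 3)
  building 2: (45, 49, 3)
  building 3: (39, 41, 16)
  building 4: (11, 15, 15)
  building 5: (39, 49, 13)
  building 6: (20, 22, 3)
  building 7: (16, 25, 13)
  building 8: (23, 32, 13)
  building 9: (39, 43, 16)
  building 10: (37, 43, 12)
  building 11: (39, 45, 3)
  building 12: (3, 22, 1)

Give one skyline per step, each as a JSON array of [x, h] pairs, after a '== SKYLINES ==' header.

== SKYLINES ==
[[39,3],[47,0]]
[[39,3],[49,0]]
[[39,16],[41,3],[49,0]]
[[11,15],[15,0],[39,16],[41,3],[49,0]]
[[11,15],[15,0],[39,16],[41,13],[49,0]]
[[11,15],[15,0],[20,3],[22,0],[39,16],[41,13],[49,0]]
[[11,15],[15,0],[16,13],[25,0],[39,16],[41,13],[49,0]]
[[11,15],[15,0],[16,13],[32,0],[39,16],[41,13],[49,0]]
[[11,15],[15,0],[16,13],[32,0],[39,16],[43,13],[49,0]]
[[11,15],[15,0],[16,13],[32,0],[37,12],[39,16],[43,13],[49,0]]
[[11,15],[15,0],[16,13],[32,0],[37,12],[39,16],[43,13],[49,0]]
[[3,1],[11,15],[15,1],[16,13],[32,0],[37,12],[39,16],[43,13],[49,0]]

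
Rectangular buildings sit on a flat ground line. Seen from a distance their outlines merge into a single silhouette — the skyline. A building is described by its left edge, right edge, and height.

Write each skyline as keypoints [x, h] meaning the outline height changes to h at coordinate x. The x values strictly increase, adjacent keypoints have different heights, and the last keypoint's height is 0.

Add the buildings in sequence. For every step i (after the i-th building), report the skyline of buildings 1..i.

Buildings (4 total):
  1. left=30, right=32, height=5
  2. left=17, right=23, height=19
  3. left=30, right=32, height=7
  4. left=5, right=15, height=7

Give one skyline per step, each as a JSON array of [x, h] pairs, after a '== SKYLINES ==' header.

== SKYLINES ==
[[30,5],[32,0]]
[[17,19],[23,0],[30,5],[32,0]]
[[17,19],[23,0],[30,7],[32,0]]
[[5,7],[15,0],[17,19],[23,0],[30,7],[32,0]]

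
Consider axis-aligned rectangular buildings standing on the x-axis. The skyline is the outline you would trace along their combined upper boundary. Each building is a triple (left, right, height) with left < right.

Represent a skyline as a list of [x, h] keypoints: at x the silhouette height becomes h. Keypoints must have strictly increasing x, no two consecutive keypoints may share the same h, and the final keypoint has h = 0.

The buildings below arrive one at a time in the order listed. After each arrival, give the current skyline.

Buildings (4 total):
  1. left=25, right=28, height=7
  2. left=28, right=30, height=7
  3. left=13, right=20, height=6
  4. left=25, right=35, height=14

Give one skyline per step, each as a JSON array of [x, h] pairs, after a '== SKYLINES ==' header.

== SKYLINES ==
[[25,7],[28,0]]
[[25,7],[30,0]]
[[13,6],[20,0],[25,7],[30,0]]
[[13,6],[20,0],[25,14],[35,0]]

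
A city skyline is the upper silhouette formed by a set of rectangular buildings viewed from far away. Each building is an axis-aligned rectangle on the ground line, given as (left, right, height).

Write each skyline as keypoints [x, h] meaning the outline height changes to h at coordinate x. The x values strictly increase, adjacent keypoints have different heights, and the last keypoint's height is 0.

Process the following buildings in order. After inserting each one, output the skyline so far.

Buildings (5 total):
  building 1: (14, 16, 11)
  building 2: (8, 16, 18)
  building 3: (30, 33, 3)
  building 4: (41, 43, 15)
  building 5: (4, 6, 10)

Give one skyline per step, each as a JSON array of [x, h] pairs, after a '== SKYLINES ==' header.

== SKYLINES ==
[[14,11],[16,0]]
[[8,18],[16,0]]
[[8,18],[16,0],[30,3],[33,0]]
[[8,18],[16,0],[30,3],[33,0],[41,15],[43,0]]
[[4,10],[6,0],[8,18],[16,0],[30,3],[33,0],[41,15],[43,0]]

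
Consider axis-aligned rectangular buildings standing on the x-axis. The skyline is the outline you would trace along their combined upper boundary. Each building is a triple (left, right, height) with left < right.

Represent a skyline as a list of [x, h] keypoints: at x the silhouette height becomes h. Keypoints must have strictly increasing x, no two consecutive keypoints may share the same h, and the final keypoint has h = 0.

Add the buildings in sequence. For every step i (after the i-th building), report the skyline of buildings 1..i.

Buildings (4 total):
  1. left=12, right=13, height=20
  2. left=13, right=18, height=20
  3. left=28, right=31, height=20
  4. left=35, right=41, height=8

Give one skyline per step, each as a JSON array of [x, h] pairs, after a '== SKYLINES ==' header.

== SKYLINES ==
[[12,20],[13,0]]
[[12,20],[18,0]]
[[12,20],[18,0],[28,20],[31,0]]
[[12,20],[18,0],[28,20],[31,0],[35,8],[41,0]]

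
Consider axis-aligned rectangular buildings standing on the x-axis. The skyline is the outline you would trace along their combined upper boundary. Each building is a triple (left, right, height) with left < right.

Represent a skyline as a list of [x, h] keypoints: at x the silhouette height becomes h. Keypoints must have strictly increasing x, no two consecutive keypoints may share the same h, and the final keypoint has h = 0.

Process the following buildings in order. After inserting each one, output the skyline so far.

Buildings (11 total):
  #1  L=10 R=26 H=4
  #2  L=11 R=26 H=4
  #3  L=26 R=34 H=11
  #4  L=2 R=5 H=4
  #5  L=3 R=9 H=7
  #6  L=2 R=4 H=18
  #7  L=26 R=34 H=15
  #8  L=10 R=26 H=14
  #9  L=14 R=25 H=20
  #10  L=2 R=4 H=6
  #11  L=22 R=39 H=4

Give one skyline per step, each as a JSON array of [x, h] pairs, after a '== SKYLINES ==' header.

== SKYLINES ==
[[10,4],[26,0]]
[[10,4],[26,0]]
[[10,4],[26,11],[34,0]]
[[2,4],[5,0],[10,4],[26,11],[34,0]]
[[2,4],[3,7],[9,0],[10,4],[26,11],[34,0]]
[[2,18],[4,7],[9,0],[10,4],[26,11],[34,0]]
[[2,18],[4,7],[9,0],[10,4],[26,15],[34,0]]
[[2,18],[4,7],[9,0],[10,14],[26,15],[34,0]]
[[2,18],[4,7],[9,0],[10,14],[14,20],[25,14],[26,15],[34,0]]
[[2,18],[4,7],[9,0],[10,14],[14,20],[25,14],[26,15],[34,0]]
[[2,18],[4,7],[9,0],[10,14],[14,20],[25,14],[26,15],[34,4],[39,0]]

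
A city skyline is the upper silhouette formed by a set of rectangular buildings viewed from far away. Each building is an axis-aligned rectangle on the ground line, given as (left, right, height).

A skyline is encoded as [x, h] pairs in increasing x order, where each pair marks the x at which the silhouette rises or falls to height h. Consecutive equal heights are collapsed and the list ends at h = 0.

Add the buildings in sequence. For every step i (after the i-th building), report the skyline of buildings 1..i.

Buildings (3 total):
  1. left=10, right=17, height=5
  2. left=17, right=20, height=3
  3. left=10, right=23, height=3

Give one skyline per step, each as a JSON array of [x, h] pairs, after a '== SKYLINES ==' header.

== SKYLINES ==
[[10,5],[17,0]]
[[10,5],[17,3],[20,0]]
[[10,5],[17,3],[23,0]]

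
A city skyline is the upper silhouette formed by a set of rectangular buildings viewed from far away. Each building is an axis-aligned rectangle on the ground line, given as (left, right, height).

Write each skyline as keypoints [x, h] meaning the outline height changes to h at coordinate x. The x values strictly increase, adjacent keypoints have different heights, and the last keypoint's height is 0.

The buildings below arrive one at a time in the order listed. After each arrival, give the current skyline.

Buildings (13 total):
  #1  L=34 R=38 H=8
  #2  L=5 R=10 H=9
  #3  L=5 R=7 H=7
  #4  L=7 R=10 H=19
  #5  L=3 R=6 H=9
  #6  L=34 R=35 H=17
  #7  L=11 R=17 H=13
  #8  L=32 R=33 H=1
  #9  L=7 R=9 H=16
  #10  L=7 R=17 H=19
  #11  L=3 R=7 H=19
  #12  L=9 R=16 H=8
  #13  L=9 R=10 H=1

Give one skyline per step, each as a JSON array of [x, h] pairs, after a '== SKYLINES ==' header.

== SKYLINES ==
[[34,8],[38,0]]
[[5,9],[10,0],[34,8],[38,0]]
[[5,9],[10,0],[34,8],[38,0]]
[[5,9],[7,19],[10,0],[34,8],[38,0]]
[[3,9],[7,19],[10,0],[34,8],[38,0]]
[[3,9],[7,19],[10,0],[34,17],[35,8],[38,0]]
[[3,9],[7,19],[10,0],[11,13],[17,0],[34,17],[35,8],[38,0]]
[[3,9],[7,19],[10,0],[11,13],[17,0],[32,1],[33,0],[34,17],[35,8],[38,0]]
[[3,9],[7,19],[10,0],[11,13],[17,0],[32,1],[33,0],[34,17],[35,8],[38,0]]
[[3,9],[7,19],[17,0],[32,1],[33,0],[34,17],[35,8],[38,0]]
[[3,19],[17,0],[32,1],[33,0],[34,17],[35,8],[38,0]]
[[3,19],[17,0],[32,1],[33,0],[34,17],[35,8],[38,0]]
[[3,19],[17,0],[32,1],[33,0],[34,17],[35,8],[38,0]]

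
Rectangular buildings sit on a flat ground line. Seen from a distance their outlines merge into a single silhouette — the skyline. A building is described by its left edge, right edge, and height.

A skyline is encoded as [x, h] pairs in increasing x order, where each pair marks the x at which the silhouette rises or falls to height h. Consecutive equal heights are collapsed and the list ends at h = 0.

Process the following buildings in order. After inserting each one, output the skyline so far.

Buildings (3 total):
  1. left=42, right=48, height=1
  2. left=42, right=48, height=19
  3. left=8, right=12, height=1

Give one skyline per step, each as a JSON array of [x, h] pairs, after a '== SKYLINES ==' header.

== SKYLINES ==
[[42,1],[48,0]]
[[42,19],[48,0]]
[[8,1],[12,0],[42,19],[48,0]]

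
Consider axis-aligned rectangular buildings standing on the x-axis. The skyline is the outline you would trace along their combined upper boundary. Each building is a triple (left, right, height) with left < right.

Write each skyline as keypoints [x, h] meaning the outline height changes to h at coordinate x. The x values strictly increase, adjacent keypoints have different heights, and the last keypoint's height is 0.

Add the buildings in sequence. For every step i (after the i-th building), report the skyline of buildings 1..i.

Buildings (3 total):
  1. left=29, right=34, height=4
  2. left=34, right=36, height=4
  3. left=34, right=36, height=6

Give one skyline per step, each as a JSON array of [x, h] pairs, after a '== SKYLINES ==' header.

== SKYLINES ==
[[29,4],[34,0]]
[[29,4],[36,0]]
[[29,4],[34,6],[36,0]]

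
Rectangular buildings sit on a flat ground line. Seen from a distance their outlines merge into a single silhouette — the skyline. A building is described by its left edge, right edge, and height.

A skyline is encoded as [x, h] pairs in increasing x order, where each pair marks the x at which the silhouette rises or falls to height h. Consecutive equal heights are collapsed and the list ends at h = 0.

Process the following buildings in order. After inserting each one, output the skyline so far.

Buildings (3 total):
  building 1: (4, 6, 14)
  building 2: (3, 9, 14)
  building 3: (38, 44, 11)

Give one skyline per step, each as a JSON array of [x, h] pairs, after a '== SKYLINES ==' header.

== SKYLINES ==
[[4,14],[6,0]]
[[3,14],[9,0]]
[[3,14],[9,0],[38,11],[44,0]]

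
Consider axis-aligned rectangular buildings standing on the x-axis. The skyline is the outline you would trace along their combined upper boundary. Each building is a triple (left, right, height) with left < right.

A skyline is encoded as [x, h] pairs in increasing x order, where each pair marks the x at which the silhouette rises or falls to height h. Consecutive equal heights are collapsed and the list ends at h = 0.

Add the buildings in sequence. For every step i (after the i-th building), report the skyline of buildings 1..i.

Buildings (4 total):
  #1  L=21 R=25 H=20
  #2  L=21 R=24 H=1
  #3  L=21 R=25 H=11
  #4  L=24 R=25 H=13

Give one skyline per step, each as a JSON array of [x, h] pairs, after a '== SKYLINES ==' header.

== SKYLINES ==
[[21,20],[25,0]]
[[21,20],[25,0]]
[[21,20],[25,0]]
[[21,20],[25,0]]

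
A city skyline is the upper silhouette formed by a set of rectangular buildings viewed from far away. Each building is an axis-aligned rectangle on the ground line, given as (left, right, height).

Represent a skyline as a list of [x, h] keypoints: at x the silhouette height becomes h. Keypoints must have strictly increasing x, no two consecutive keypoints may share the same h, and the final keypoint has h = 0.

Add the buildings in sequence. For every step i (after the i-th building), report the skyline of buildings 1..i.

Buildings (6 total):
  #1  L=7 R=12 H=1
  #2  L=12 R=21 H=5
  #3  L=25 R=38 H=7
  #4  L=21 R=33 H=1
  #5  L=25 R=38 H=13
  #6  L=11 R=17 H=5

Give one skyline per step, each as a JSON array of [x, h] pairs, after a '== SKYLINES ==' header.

== SKYLINES ==
[[7,1],[12,0]]
[[7,1],[12,5],[21,0]]
[[7,1],[12,5],[21,0],[25,7],[38,0]]
[[7,1],[12,5],[21,1],[25,7],[38,0]]
[[7,1],[12,5],[21,1],[25,13],[38,0]]
[[7,1],[11,5],[21,1],[25,13],[38,0]]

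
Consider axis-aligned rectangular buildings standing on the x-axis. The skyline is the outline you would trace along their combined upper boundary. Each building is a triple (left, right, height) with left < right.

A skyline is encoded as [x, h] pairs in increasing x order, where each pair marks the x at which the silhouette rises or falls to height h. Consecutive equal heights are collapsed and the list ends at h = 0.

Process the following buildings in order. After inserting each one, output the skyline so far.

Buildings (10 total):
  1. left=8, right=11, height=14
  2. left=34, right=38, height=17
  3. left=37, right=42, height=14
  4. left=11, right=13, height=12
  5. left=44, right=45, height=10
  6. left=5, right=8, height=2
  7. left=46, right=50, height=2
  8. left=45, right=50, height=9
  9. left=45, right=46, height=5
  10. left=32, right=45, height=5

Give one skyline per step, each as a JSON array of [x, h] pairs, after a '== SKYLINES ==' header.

== SKYLINES ==
[[8,14],[11,0]]
[[8,14],[11,0],[34,17],[38,0]]
[[8,14],[11,0],[34,17],[38,14],[42,0]]
[[8,14],[11,12],[13,0],[34,17],[38,14],[42,0]]
[[8,14],[11,12],[13,0],[34,17],[38,14],[42,0],[44,10],[45,0]]
[[5,2],[8,14],[11,12],[13,0],[34,17],[38,14],[42,0],[44,10],[45,0]]
[[5,2],[8,14],[11,12],[13,0],[34,17],[38,14],[42,0],[44,10],[45,0],[46,2],[50,0]]
[[5,2],[8,14],[11,12],[13,0],[34,17],[38,14],[42,0],[44,10],[45,9],[50,0]]
[[5,2],[8,14],[11,12],[13,0],[34,17],[38,14],[42,0],[44,10],[45,9],[50,0]]
[[5,2],[8,14],[11,12],[13,0],[32,5],[34,17],[38,14],[42,5],[44,10],[45,9],[50,0]]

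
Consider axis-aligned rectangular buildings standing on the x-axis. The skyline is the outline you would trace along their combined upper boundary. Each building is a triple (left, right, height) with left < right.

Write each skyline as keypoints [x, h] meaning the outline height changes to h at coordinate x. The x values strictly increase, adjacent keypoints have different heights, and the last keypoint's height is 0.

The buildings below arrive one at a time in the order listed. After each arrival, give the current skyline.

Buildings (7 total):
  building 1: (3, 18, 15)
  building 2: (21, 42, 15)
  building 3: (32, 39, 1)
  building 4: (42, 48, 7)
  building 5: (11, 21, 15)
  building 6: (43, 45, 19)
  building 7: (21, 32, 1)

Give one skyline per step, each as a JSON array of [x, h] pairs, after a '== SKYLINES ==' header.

== SKYLINES ==
[[3,15],[18,0]]
[[3,15],[18,0],[21,15],[42,0]]
[[3,15],[18,0],[21,15],[42,0]]
[[3,15],[18,0],[21,15],[42,7],[48,0]]
[[3,15],[42,7],[48,0]]
[[3,15],[42,7],[43,19],[45,7],[48,0]]
[[3,15],[42,7],[43,19],[45,7],[48,0]]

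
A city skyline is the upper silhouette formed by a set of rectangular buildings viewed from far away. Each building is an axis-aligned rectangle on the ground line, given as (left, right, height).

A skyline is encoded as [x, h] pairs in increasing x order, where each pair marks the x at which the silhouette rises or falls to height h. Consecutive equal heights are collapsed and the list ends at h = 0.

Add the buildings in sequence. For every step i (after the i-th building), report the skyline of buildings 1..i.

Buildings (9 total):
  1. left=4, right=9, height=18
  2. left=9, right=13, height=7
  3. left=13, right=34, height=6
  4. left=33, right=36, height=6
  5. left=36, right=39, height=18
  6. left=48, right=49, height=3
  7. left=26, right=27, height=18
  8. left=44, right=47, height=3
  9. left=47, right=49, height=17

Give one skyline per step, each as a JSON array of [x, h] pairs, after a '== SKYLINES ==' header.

== SKYLINES ==
[[4,18],[9,0]]
[[4,18],[9,7],[13,0]]
[[4,18],[9,7],[13,6],[34,0]]
[[4,18],[9,7],[13,6],[36,0]]
[[4,18],[9,7],[13,6],[36,18],[39,0]]
[[4,18],[9,7],[13,6],[36,18],[39,0],[48,3],[49,0]]
[[4,18],[9,7],[13,6],[26,18],[27,6],[36,18],[39,0],[48,3],[49,0]]
[[4,18],[9,7],[13,6],[26,18],[27,6],[36,18],[39,0],[44,3],[47,0],[48,3],[49,0]]
[[4,18],[9,7],[13,6],[26,18],[27,6],[36,18],[39,0],[44,3],[47,17],[49,0]]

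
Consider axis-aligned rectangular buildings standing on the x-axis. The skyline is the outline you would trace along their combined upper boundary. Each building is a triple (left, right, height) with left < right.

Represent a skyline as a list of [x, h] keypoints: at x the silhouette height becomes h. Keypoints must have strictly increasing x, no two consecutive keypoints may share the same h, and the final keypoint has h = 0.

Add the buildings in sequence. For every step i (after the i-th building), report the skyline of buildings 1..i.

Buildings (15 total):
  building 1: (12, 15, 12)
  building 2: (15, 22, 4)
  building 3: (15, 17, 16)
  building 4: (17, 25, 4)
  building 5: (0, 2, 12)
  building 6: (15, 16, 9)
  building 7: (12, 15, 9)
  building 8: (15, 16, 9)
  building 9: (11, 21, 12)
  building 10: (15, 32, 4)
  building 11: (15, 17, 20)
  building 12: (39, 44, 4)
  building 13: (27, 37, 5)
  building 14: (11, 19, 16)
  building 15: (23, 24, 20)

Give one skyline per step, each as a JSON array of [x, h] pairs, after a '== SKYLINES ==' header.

== SKYLINES ==
[[12,12],[15,0]]
[[12,12],[15,4],[22,0]]
[[12,12],[15,16],[17,4],[22,0]]
[[12,12],[15,16],[17,4],[25,0]]
[[0,12],[2,0],[12,12],[15,16],[17,4],[25,0]]
[[0,12],[2,0],[12,12],[15,16],[17,4],[25,0]]
[[0,12],[2,0],[12,12],[15,16],[17,4],[25,0]]
[[0,12],[2,0],[12,12],[15,16],[17,4],[25,0]]
[[0,12],[2,0],[11,12],[15,16],[17,12],[21,4],[25,0]]
[[0,12],[2,0],[11,12],[15,16],[17,12],[21,4],[32,0]]
[[0,12],[2,0],[11,12],[15,20],[17,12],[21,4],[32,0]]
[[0,12],[2,0],[11,12],[15,20],[17,12],[21,4],[32,0],[39,4],[44,0]]
[[0,12],[2,0],[11,12],[15,20],[17,12],[21,4],[27,5],[37,0],[39,4],[44,0]]
[[0,12],[2,0],[11,16],[15,20],[17,16],[19,12],[21,4],[27,5],[37,0],[39,4],[44,0]]
[[0,12],[2,0],[11,16],[15,20],[17,16],[19,12],[21,4],[23,20],[24,4],[27,5],[37,0],[39,4],[44,0]]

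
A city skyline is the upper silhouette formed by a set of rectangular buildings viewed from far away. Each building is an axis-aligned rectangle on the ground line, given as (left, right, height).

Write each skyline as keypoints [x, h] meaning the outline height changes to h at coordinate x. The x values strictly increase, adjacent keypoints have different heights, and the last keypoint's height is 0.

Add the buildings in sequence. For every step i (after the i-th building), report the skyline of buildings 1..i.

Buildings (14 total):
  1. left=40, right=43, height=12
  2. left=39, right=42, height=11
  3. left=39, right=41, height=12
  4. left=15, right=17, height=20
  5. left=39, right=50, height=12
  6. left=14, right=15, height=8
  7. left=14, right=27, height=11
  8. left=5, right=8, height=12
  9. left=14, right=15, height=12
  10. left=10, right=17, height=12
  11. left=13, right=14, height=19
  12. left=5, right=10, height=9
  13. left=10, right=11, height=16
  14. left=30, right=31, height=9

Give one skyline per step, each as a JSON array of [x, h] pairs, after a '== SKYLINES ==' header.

== SKYLINES ==
[[40,12],[43,0]]
[[39,11],[40,12],[43,0]]
[[39,12],[43,0]]
[[15,20],[17,0],[39,12],[43,0]]
[[15,20],[17,0],[39,12],[50,0]]
[[14,8],[15,20],[17,0],[39,12],[50,0]]
[[14,11],[15,20],[17,11],[27,0],[39,12],[50,0]]
[[5,12],[8,0],[14,11],[15,20],[17,11],[27,0],[39,12],[50,0]]
[[5,12],[8,0],[14,12],[15,20],[17,11],[27,0],[39,12],[50,0]]
[[5,12],[8,0],[10,12],[15,20],[17,11],[27,0],[39,12],[50,0]]
[[5,12],[8,0],[10,12],[13,19],[14,12],[15,20],[17,11],[27,0],[39,12],[50,0]]
[[5,12],[8,9],[10,12],[13,19],[14,12],[15,20],[17,11],[27,0],[39,12],[50,0]]
[[5,12],[8,9],[10,16],[11,12],[13,19],[14,12],[15,20],[17,11],[27,0],[39,12],[50,0]]
[[5,12],[8,9],[10,16],[11,12],[13,19],[14,12],[15,20],[17,11],[27,0],[30,9],[31,0],[39,12],[50,0]]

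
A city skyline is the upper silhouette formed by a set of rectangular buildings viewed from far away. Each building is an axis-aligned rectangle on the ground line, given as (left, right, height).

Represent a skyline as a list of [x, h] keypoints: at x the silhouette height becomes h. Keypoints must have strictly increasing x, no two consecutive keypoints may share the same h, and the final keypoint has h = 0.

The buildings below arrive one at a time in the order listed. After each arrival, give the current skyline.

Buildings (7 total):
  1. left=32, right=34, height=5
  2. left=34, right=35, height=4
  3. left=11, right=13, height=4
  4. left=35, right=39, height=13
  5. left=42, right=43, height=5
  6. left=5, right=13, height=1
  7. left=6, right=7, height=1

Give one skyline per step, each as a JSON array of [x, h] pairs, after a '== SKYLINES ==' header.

== SKYLINES ==
[[32,5],[34,0]]
[[32,5],[34,4],[35,0]]
[[11,4],[13,0],[32,5],[34,4],[35,0]]
[[11,4],[13,0],[32,5],[34,4],[35,13],[39,0]]
[[11,4],[13,0],[32,5],[34,4],[35,13],[39,0],[42,5],[43,0]]
[[5,1],[11,4],[13,0],[32,5],[34,4],[35,13],[39,0],[42,5],[43,0]]
[[5,1],[11,4],[13,0],[32,5],[34,4],[35,13],[39,0],[42,5],[43,0]]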